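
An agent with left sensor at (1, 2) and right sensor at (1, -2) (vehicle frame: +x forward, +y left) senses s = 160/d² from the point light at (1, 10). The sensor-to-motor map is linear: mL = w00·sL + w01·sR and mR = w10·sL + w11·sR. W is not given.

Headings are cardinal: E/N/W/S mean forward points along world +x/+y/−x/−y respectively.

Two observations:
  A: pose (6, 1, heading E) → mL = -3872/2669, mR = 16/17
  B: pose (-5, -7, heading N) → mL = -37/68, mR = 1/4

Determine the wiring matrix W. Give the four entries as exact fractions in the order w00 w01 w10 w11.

obs A: pose=(6,1,E) → sL=32/17, sR=160/157, mL=-3872/2669, mR=16/17
obs B: pose=(-5,-7,N) → sL=1/2, sR=10/17, mL=-37/68, mR=1/4
sensor matrix S = [[32/17, 160/157], [1/2, 10/17]]; det S = 27120/45373
solve [mL_A; mL_B] = S·[w00; w01] and [mR_A; mR_B] = S·[w10; w11]:
  w00 = -1/2, w01 = -1/2, w10 = 1/2, w11 = 0

-1/2 -1/2 1/2 0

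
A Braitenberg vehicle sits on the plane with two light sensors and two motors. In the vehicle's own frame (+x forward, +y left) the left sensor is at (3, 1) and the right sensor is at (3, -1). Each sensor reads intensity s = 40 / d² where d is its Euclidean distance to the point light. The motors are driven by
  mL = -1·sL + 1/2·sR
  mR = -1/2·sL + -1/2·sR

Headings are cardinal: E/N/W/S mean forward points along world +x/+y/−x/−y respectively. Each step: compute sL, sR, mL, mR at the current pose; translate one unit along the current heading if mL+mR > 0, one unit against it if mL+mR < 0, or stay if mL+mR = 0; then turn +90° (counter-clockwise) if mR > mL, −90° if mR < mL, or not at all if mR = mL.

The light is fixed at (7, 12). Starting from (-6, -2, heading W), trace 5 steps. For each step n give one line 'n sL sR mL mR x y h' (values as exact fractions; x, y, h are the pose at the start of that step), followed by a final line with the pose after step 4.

n=0: pose=(-6,-2,W); sL=40/481, sR=8/85; mL=-1476/40885, mR=-3624/40885; mL+mR=-60/481 → advance -1; mR−mL=-2148/40885 → turn -1·90°
n=1: pose=(-5,-2,N); sL=4/29, sR=20/121; mL=-194/3509, mR=-532/3509; mL+mR=-6/29 → advance -1; mR−mL=-338/3509 → turn -1·90°
n=2: pose=(-5,-3,E); sL=40/277, sR=40/337; mL=-7940/93349, mR=-12280/93349; mL+mR=-60/277 → advance -1; mR−mL=-4340/93349 → turn -1·90°
n=3: pose=(-6,-3,S); sL=10/117, sR=1/13; mL=-11/234, mR=-19/234; mL+mR=-5/39 → advance -1; mR−mL=-4/117 → turn -1·90°
n=4: pose=(-6,-2,W); sL=40/481, sR=8/85; mL=-1476/40885, mR=-3624/40885; mL+mR=-60/481 → advance -1; mR−mL=-2148/40885 → turn -1·90°

0 40/481 8/85 -1476/40885 -3624/40885 -6 -2 W
1 4/29 20/121 -194/3509 -532/3509 -5 -2 N
2 40/277 40/337 -7940/93349 -12280/93349 -5 -3 E
3 10/117 1/13 -11/234 -19/234 -6 -3 S
4 40/481 8/85 -1476/40885 -3624/40885 -6 -2 W
final -5 -2 N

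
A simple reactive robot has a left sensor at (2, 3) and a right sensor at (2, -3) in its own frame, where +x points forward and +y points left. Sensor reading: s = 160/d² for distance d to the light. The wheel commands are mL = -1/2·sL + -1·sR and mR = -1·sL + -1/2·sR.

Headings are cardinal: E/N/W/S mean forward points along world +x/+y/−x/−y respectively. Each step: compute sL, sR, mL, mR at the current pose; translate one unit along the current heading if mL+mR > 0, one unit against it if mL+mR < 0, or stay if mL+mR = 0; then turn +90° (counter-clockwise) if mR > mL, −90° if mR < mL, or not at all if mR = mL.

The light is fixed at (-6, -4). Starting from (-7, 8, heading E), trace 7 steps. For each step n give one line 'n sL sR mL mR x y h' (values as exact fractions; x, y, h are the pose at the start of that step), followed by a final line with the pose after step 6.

n=0: pose=(-7,8,E); sL=80/113, sR=80/41; mL=-10680/4633, mR=-7800/4633; mL+mR=-18480/4633 → advance -1; mR−mL=2880/4633 → turn +1·90°
n=1: pose=(-8,8,N); sL=160/221, sR=160/197; mL=-51120/43537, mR=-49200/43537; mL+mR=-100320/43537 → advance -1; mR−mL=1920/43537 → turn +1·90°
n=2: pose=(-8,7,W); sL=2, sR=40/53; mL=-93/53, mR=-126/53; mL+mR=-219/53 → advance -1; mR−mL=-33/53 → turn -1·90°
n=3: pose=(-7,7,N); sL=32/37, sR=160/173; mL=-8688/6401, mR=-8496/6401; mL+mR=-17184/6401 → advance -1; mR−mL=192/6401 → turn +1·90°
n=4: pose=(-7,6,W); sL=80/29, sR=80/89; mL=-5880/2581, mR=-8280/2581; mL+mR=-14160/2581 → advance -1; mR−mL=-2400/2581 → turn -1·90°
n=5: pose=(-6,6,N); sL=160/153, sR=160/153; mL=-80/51, mR=-80/51; mL+mR=-160/51 → advance -1; mR−mL=0 → turn +0·90°
n=6: pose=(-6,5,N); sL=16/13, sR=16/13; mL=-24/13, mR=-24/13; mL+mR=-48/13 → advance -1; mR−mL=0 → turn +0·90°

0 80/113 80/41 -10680/4633 -7800/4633 -7 8 E
1 160/221 160/197 -51120/43537 -49200/43537 -8 8 N
2 2 40/53 -93/53 -126/53 -8 7 W
3 32/37 160/173 -8688/6401 -8496/6401 -7 7 N
4 80/29 80/89 -5880/2581 -8280/2581 -7 6 W
5 160/153 160/153 -80/51 -80/51 -6 6 N
6 16/13 16/13 -24/13 -24/13 -6 5 N
final -6 4 N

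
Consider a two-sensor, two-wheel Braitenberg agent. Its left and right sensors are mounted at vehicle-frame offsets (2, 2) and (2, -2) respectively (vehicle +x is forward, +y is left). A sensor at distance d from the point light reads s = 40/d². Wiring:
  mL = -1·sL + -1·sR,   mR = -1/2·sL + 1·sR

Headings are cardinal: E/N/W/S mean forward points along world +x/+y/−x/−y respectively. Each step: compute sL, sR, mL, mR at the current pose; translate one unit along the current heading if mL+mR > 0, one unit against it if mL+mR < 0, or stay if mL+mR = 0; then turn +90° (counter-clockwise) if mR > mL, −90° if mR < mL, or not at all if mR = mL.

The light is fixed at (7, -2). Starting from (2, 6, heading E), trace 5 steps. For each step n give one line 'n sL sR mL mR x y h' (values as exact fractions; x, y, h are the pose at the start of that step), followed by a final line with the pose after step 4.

0 40/109 8/9 -1232/981 692/981 2 6 E
1 10/41 10/29 -700/1189 265/1189 1 6 N
2 40/89 8/29 -1872/2581 132/2581 1 5 W
3 20/17 20/37 -1080/629 -30/629 2 5 S
4 40/109 8/9 -1232/981 692/981 2 6 E
final 1 6 N

n=0: pose=(2,6,E); sL=40/109, sR=8/9; mL=-1232/981, mR=692/981; mL+mR=-60/109 → advance -1; mR−mL=1924/981 → turn +1·90°
n=1: pose=(1,6,N); sL=10/41, sR=10/29; mL=-700/1189, mR=265/1189; mL+mR=-15/41 → advance -1; mR−mL=965/1189 → turn +1·90°
n=2: pose=(1,5,W); sL=40/89, sR=8/29; mL=-1872/2581, mR=132/2581; mL+mR=-60/89 → advance -1; mR−mL=2004/2581 → turn +1·90°
n=3: pose=(2,5,S); sL=20/17, sR=20/37; mL=-1080/629, mR=-30/629; mL+mR=-30/17 → advance -1; mR−mL=1050/629 → turn +1·90°
n=4: pose=(2,6,E); sL=40/109, sR=8/9; mL=-1232/981, mR=692/981; mL+mR=-60/109 → advance -1; mR−mL=1924/981 → turn +1·90°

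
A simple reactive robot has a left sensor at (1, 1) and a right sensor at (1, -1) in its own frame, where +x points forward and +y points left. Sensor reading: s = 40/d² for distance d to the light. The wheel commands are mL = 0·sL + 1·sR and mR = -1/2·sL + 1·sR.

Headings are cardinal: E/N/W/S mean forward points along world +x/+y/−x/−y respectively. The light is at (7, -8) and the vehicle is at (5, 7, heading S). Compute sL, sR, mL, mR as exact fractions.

left sensor world pos  = (6, 6); dL² = 197
right sensor world pos = (4, 6); dR² = 205
sL = 40/197 = 40/197
sR = 40/205 = 8/41
mL = 0·sL + 1·sR = 8/41
mR = -1/2·sL + 1·sR = 756/8077

40/197 8/41 8/41 756/8077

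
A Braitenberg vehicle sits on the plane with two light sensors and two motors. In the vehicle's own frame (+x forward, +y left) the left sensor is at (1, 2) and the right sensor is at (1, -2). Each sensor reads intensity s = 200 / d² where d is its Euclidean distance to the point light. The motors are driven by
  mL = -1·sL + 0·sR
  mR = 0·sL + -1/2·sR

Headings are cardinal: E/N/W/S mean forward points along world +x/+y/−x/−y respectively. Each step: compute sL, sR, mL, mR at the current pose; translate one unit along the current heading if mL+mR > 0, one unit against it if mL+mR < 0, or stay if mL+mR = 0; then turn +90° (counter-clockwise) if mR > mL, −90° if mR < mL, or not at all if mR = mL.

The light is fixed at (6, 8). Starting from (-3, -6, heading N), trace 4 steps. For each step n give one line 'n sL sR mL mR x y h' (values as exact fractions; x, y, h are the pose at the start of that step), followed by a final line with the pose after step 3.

0 20/29 100/109 -20/29 -50/109 -3 -6 N
1 200/389 200/269 -200/389 -100/269 -3 -7 W
2 50/73 50/89 -50/73 -25/89 -2 -7 S
3 200/193 40/61 -200/193 -20/61 -2 -6 E
final -3 -6 N

n=0: pose=(-3,-6,N); sL=20/29, sR=100/109; mL=-20/29, mR=-50/109; mL+mR=-3630/3161 → advance -1; mR−mL=730/3161 → turn +1·90°
n=1: pose=(-3,-7,W); sL=200/389, sR=200/269; mL=-200/389, mR=-100/269; mL+mR=-92700/104641 → advance -1; mR−mL=14900/104641 → turn +1·90°
n=2: pose=(-2,-7,S); sL=50/73, sR=50/89; mL=-50/73, mR=-25/89; mL+mR=-6275/6497 → advance -1; mR−mL=2625/6497 → turn +1·90°
n=3: pose=(-2,-6,E); sL=200/193, sR=40/61; mL=-200/193, mR=-20/61; mL+mR=-16060/11773 → advance -1; mR−mL=8340/11773 → turn +1·90°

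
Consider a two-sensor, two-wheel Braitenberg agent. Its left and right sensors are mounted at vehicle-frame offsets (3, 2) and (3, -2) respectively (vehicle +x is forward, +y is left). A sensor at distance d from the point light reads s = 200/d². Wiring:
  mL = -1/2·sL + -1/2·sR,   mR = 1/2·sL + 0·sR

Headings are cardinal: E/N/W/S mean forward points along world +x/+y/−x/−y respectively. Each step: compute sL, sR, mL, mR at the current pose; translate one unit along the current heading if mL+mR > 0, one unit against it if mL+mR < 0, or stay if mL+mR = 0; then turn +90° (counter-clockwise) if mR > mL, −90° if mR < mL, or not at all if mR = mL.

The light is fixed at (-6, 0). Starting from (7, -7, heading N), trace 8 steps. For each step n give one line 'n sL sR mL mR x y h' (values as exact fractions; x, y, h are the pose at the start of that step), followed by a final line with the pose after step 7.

0 200/137 200/241 -37800/33017 100/137 7 -7 N
1 1 25/17 -21/17 1/2 7 -8 W
2 200/377 40/53 -12840/19981 100/377 8 -8 S
3 100/157 20/37 -3420/5809 50/157 8 -7 E
4 200/137 200/241 -37800/33017 100/137 7 -7 N
5 1 25/17 -21/17 1/2 7 -8 W
6 200/377 40/53 -12840/19981 100/377 8 -8 S
7 100/157 20/37 -3420/5809 50/157 8 -7 E
final 7 -7 N

n=0: pose=(7,-7,N); sL=200/137, sR=200/241; mL=-37800/33017, mR=100/137; mL+mR=-100/241 → advance -1; mR−mL=61900/33017 → turn +1·90°
n=1: pose=(7,-8,W); sL=1, sR=25/17; mL=-21/17, mR=1/2; mL+mR=-25/34 → advance -1; mR−mL=59/34 → turn +1·90°
n=2: pose=(8,-8,S); sL=200/377, sR=40/53; mL=-12840/19981, mR=100/377; mL+mR=-20/53 → advance -1; mR−mL=18140/19981 → turn +1·90°
n=3: pose=(8,-7,E); sL=100/157, sR=20/37; mL=-3420/5809, mR=50/157; mL+mR=-10/37 → advance -1; mR−mL=5270/5809 → turn +1·90°
n=4: pose=(7,-7,N); sL=200/137, sR=200/241; mL=-37800/33017, mR=100/137; mL+mR=-100/241 → advance -1; mR−mL=61900/33017 → turn +1·90°
n=5: pose=(7,-8,W); sL=1, sR=25/17; mL=-21/17, mR=1/2; mL+mR=-25/34 → advance -1; mR−mL=59/34 → turn +1·90°
n=6: pose=(8,-8,S); sL=200/377, sR=40/53; mL=-12840/19981, mR=100/377; mL+mR=-20/53 → advance -1; mR−mL=18140/19981 → turn +1·90°
n=7: pose=(8,-7,E); sL=100/157, sR=20/37; mL=-3420/5809, mR=50/157; mL+mR=-10/37 → advance -1; mR−mL=5270/5809 → turn +1·90°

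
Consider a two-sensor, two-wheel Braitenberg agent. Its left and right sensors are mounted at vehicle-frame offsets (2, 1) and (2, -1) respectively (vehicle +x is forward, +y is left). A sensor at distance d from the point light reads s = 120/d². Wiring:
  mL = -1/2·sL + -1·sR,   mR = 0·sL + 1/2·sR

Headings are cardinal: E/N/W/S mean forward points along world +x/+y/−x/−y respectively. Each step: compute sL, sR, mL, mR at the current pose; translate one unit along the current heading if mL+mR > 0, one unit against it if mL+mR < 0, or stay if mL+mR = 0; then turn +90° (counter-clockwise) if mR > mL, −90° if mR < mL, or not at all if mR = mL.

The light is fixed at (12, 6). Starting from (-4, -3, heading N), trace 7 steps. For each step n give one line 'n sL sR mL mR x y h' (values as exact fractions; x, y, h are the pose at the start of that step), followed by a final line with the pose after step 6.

n=0: pose=(-4,-3,N); sL=60/169, sR=60/137; mL=-14250/23153, mR=30/137; mL+mR=-9180/23153 → advance -1; mR−mL=19320/23153 → turn +1·90°
n=1: pose=(-4,-4,W); sL=24/89, sR=8/27; mL=-1036/2403, mR=4/27; mL+mR=-680/2403 → advance -1; mR−mL=464/801 → turn +1·90°
n=2: pose=(-3,-4,S); sL=6/17, sR=3/10; mL=-81/170, mR=3/20; mL+mR=-111/340 → advance -1; mR−mL=213/340 → turn +1·90°
n=3: pose=(-3,-3,E); sL=120/233, sR=120/269; mL=-44100/62677, mR=60/269; mL+mR=-30120/62677 → advance -1; mR−mL=58080/62677 → turn +1·90°
n=4: pose=(-4,-3,N); sL=60/169, sR=60/137; mL=-14250/23153, mR=30/137; mL+mR=-9180/23153 → advance -1; mR−mL=19320/23153 → turn +1·90°
n=5: pose=(-4,-4,W); sL=24/89, sR=8/27; mL=-1036/2403, mR=4/27; mL+mR=-680/2403 → advance -1; mR−mL=464/801 → turn +1·90°
n=6: pose=(-3,-4,S); sL=6/17, sR=3/10; mL=-81/170, mR=3/20; mL+mR=-111/340 → advance -1; mR−mL=213/340 → turn +1·90°

0 60/169 60/137 -14250/23153 30/137 -4 -3 N
1 24/89 8/27 -1036/2403 4/27 -4 -4 W
2 6/17 3/10 -81/170 3/20 -3 -4 S
3 120/233 120/269 -44100/62677 60/269 -3 -3 E
4 60/169 60/137 -14250/23153 30/137 -4 -3 N
5 24/89 8/27 -1036/2403 4/27 -4 -4 W
6 6/17 3/10 -81/170 3/20 -3 -4 S
final -3 -3 E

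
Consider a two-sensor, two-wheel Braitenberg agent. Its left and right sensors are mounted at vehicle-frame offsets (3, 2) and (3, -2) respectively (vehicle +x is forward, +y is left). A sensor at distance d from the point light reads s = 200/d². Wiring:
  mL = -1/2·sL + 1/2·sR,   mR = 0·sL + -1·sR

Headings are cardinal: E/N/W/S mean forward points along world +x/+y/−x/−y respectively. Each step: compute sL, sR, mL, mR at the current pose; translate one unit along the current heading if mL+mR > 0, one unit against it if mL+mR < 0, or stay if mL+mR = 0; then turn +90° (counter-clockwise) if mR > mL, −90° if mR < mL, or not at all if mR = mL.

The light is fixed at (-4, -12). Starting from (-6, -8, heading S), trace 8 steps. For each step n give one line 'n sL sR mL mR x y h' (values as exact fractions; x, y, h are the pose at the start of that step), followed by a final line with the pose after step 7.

n=0: pose=(-6,-8,S); sL=200, sR=200/17; mL=-1600/17, mR=-200/17; mL+mR=-1800/17 → advance -1; mR−mL=1400/17 → turn +1·90°
n=1: pose=(-6,-7,E); sL=4, sR=20; mL=8, mR=-20; mL+mR=-12 → advance -1; mR−mL=-28 → turn -1·90°
n=2: pose=(-7,-7,S); sL=40, sR=200/29; mL=-480/29, mR=-200/29; mL+mR=-680/29 → advance -1; mR−mL=280/29 → turn +1·90°
n=3: pose=(-7,-6,E); sL=25/8, sR=25/2; mL=75/16, mR=-25/2; mL+mR=-125/16 → advance -1; mR−mL=-275/16 → turn -1·90°
n=4: pose=(-8,-6,S); sL=200/13, sR=40/9; mL=-640/117, mR=-40/9; mL+mR=-1160/117 → advance -1; mR−mL=40/39 → turn +1·90°
n=5: pose=(-8,-5,E); sL=100/41, sR=100/13; mL=1400/533, mR=-100/13; mL+mR=-2700/533 → advance -1; mR−mL=-5500/533 → turn -1·90°
n=6: pose=(-9,-5,S); sL=8, sR=40/13; mL=-32/13, mR=-40/13; mL+mR=-72/13 → advance -1; mR−mL=-8/13 → turn -1·90°
n=7: pose=(-9,-4,W); sL=2, sR=50/41; mL=-16/41, mR=-50/41; mL+mR=-66/41 → advance -1; mR−mL=-34/41 → turn -1·90°

0 200 200/17 -1600/17 -200/17 -6 -8 S
1 4 20 8 -20 -6 -7 E
2 40 200/29 -480/29 -200/29 -7 -7 S
3 25/8 25/2 75/16 -25/2 -7 -6 E
4 200/13 40/9 -640/117 -40/9 -8 -6 S
5 100/41 100/13 1400/533 -100/13 -8 -5 E
6 8 40/13 -32/13 -40/13 -9 -5 S
7 2 50/41 -16/41 -50/41 -9 -4 W
final -8 -4 N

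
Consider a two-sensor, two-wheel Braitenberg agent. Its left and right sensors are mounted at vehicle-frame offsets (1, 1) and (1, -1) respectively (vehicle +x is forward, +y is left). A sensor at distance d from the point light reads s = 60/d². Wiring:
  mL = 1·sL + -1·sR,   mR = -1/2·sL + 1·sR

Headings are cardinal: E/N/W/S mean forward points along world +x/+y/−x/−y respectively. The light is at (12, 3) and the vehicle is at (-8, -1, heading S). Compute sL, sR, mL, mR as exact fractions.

left sensor world pos  = (-7, -2); dL² = 386
right sensor world pos = (-9, -2); dR² = 466
sL = 60/386 = 30/193
sR = 60/466 = 30/233
mL = 1·sL + -1·sR = 1200/44969
mR = -1/2·sL + 1·sR = 2295/44969

30/193 30/233 1200/44969 2295/44969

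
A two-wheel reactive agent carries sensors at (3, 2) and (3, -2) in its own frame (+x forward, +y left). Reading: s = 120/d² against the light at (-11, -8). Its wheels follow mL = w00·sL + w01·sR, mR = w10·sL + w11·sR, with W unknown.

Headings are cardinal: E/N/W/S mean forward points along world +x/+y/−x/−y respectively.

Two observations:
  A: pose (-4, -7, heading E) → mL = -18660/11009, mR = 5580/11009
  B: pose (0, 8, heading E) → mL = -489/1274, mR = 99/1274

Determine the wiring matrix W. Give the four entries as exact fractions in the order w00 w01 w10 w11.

-1 -1/2 1 -1/2

obs A: pose=(-4,-7,E) → sL=120/109, sR=120/101, mL=-18660/11009, mR=5580/11009
obs B: pose=(0,8,E) → sL=3/13, sR=15/49, mL=-489/1274, mR=99/1274
sensor matrix S = [[120/109, 120/101], [3/13, 15/49]]; det S = 440640/7012733
solve [mL_A; mL_B] = S·[w00; w01] and [mR_A; mR_B] = S·[w10; w11]:
  w00 = -1, w01 = -1/2, w10 = 1, w11 = -1/2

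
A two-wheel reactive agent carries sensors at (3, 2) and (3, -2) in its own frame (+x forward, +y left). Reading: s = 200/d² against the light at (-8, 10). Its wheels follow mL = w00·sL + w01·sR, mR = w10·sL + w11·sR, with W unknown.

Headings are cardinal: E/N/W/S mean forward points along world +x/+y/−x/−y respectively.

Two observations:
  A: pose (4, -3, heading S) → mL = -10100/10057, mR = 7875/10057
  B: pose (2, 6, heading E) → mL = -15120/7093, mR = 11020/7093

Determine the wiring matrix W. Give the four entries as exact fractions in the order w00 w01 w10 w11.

obs A: pose=(4,-3,S) → sL=50/113, sR=50/89, mL=-10100/10057, mR=7875/10057
obs B: pose=(2,6,E) → sL=200/173, sR=40/41, mL=-15120/7093, mR=11020/7093
sensor matrix S = [[50/113, 50/89], [200/173, 40/41]]; det S = -15536000/71334301
solve [mL_A; mL_B] = S·[w00; w01] and [mR_A; mR_B] = S·[w10; w11]:
  w00 = -1, w01 = -1, w10 = 1/2, w11 = 1

-1 -1 1/2 1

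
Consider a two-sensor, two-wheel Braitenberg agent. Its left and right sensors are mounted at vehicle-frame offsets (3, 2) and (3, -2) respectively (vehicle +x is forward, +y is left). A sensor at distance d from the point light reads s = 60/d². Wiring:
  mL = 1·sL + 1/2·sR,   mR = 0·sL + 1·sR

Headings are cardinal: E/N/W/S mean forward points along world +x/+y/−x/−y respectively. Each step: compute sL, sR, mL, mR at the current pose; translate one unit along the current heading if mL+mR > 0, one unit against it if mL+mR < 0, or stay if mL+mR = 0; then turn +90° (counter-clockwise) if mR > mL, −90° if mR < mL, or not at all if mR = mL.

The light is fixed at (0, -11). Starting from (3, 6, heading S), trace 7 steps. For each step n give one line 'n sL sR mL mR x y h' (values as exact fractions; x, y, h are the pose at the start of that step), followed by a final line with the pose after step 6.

n=0: pose=(3,6,S); sL=60/221, sR=60/197; mL=18450/43537, mR=60/197; mL+mR=31710/43537 → advance +1; mR−mL=-5190/43537 → turn -1·90°
n=1: pose=(3,5,W); sL=15/49, sR=5/27; mL=1055/2646, mR=5/27; mL+mR=515/882 → advance +1; mR−mL=-565/2646 → turn -1·90°
n=2: pose=(2,5,N); sL=60/361, sR=60/377; mL=33450/136097, mR=60/377; mL+mR=55110/136097 → advance +1; mR−mL=-11790/136097 → turn -1·90°
n=3: pose=(2,6,E); sL=30/193, sR=6/25; mL=1329/4825, mR=6/25; mL+mR=2487/4825 → advance +1; mR−mL=-171/4825 → turn -1·90°
n=4: pose=(3,6,S); sL=60/221, sR=60/197; mL=18450/43537, mR=60/197; mL+mR=31710/43537 → advance +1; mR−mL=-5190/43537 → turn -1·90°
n=5: pose=(3,5,W); sL=15/49, sR=5/27; mL=1055/2646, mR=5/27; mL+mR=515/882 → advance +1; mR−mL=-565/2646 → turn -1·90°
n=6: pose=(2,5,N); sL=60/361, sR=60/377; mL=33450/136097, mR=60/377; mL+mR=55110/136097 → advance +1; mR−mL=-11790/136097 → turn -1·90°

0 60/221 60/197 18450/43537 60/197 3 6 S
1 15/49 5/27 1055/2646 5/27 3 5 W
2 60/361 60/377 33450/136097 60/377 2 5 N
3 30/193 6/25 1329/4825 6/25 2 6 E
4 60/221 60/197 18450/43537 60/197 3 6 S
5 15/49 5/27 1055/2646 5/27 3 5 W
6 60/361 60/377 33450/136097 60/377 2 5 N
final 2 6 E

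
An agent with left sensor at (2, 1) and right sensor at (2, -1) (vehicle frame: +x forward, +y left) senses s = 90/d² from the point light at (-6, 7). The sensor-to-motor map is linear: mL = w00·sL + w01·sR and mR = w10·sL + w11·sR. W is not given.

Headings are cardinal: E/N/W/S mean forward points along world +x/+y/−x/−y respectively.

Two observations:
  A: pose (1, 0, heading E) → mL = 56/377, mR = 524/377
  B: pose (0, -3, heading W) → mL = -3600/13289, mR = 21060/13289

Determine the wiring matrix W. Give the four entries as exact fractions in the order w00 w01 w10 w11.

obs A: pose=(1,0,E) → sL=10/13, sR=18/29, mL=56/377, mR=524/377
obs B: pose=(0,-3,W) → sL=90/137, sR=90/97, mL=-3600/13289, mR=21060/13289
sensor matrix S = [[10/13, 18/29], [90/137, 90/97]]; det S = 1532880/5009953
solve [mL_A; mL_B] = S·[w00; w01] and [mR_A; mR_B] = S·[w10; w11]:
  w00 = 1, w01 = -1, w10 = 1, w11 = 1

1 -1 1 1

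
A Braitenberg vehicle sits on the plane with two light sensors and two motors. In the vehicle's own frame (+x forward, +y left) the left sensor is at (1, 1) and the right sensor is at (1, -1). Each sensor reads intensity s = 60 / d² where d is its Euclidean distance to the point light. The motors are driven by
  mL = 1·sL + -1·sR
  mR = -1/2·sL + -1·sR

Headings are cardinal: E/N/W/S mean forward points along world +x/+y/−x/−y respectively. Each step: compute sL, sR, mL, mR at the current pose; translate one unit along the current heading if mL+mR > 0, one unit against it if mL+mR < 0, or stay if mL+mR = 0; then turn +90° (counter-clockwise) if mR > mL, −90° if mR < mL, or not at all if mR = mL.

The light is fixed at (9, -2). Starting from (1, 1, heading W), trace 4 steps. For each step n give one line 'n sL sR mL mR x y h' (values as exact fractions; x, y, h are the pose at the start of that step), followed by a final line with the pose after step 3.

0 12/17 60/97 144/1649 -1602/1649 1 1 W
1 3/4 15/13 -21/52 -159/104 2 1 N
2 4/3 60/37 -32/111 -254/111 2 0 E
3 6/5 30/41 96/205 -273/205 1 0 S
final 1 1 W

n=0: pose=(1,1,W); sL=12/17, sR=60/97; mL=144/1649, mR=-1602/1649; mL+mR=-1458/1649 → advance -1; mR−mL=-18/17 → turn -1·90°
n=1: pose=(2,1,N); sL=3/4, sR=15/13; mL=-21/52, mR=-159/104; mL+mR=-201/104 → advance -1; mR−mL=-9/8 → turn -1·90°
n=2: pose=(2,0,E); sL=4/3, sR=60/37; mL=-32/111, mR=-254/111; mL+mR=-286/111 → advance -1; mR−mL=-2 → turn -1·90°
n=3: pose=(1,0,S); sL=6/5, sR=30/41; mL=96/205, mR=-273/205; mL+mR=-177/205 → advance -1; mR−mL=-9/5 → turn -1·90°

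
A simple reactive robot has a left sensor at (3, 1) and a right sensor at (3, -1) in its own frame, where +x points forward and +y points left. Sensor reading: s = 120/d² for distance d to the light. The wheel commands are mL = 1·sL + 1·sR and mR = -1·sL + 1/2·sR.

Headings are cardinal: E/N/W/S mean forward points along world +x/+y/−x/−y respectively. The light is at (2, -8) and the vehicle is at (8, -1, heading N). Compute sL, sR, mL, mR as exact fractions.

left sensor world pos  = (7, 2); dL² = 125
right sensor world pos = (9, 2); dR² = 149
sL = 120/125 = 24/25
sR = 120/149 = 120/149
mL = 1·sL + 1·sR = 6576/3725
mR = -1·sL + 1/2·sR = -2076/3725

24/25 120/149 6576/3725 -2076/3725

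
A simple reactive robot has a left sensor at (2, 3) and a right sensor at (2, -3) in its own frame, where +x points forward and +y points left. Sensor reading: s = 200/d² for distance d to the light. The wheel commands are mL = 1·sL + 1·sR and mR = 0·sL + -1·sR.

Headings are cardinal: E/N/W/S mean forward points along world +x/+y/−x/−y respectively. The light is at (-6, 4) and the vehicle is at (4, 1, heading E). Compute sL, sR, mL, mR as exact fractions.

left sensor world pos  = (6, 4); dL² = 144
right sensor world pos = (6, -2); dR² = 180
sL = 200/144 = 25/18
sR = 200/180 = 10/9
mL = 1·sL + 1·sR = 5/2
mR = 0·sL + -1·sR = -10/9

25/18 10/9 5/2 -10/9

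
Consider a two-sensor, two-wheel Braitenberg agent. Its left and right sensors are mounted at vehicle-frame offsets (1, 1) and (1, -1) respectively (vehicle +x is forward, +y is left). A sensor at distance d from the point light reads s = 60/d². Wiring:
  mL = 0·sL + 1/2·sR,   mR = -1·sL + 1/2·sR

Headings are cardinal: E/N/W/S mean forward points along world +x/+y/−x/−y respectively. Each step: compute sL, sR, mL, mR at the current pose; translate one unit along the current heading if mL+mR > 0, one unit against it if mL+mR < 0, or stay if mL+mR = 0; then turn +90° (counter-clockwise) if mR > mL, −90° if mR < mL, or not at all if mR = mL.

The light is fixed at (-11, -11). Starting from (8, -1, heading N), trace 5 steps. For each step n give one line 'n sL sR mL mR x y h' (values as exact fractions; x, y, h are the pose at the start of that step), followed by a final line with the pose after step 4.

n=0: pose=(8,-1,N); sL=12/89, sR=60/521; mL=30/521, mR=-3582/46369; mL+mR=-912/46369 → advance -1; mR−mL=-12/89 → turn -1·90°
n=1: pose=(8,-2,E); sL=3/25, sR=15/116; mL=15/232, mR=-321/5800; mL+mR=27/2900 → advance +1; mR−mL=-3/25 → turn -1·90°
n=2: pose=(9,-2,S); sL=12/101, sR=12/85; mL=6/85, mR=-414/8585; mL+mR=192/8585 → advance +1; mR−mL=-12/101 → turn -1·90°
n=3: pose=(9,-3,W); sL=6/41, sR=30/221; mL=15/221, mR=-711/9061; mL+mR=-96/9061 → advance -1; mR−mL=-6/41 → turn -1·90°
n=4: pose=(10,-3,N); sL=60/481, sR=12/113; mL=6/113, mR=-3894/54353; mL+mR=-1008/54353 → advance -1; mR−mL=-60/481 → turn -1·90°

0 12/89 60/521 30/521 -3582/46369 8 -1 N
1 3/25 15/116 15/232 -321/5800 8 -2 E
2 12/101 12/85 6/85 -414/8585 9 -2 S
3 6/41 30/221 15/221 -711/9061 9 -3 W
4 60/481 12/113 6/113 -3894/54353 10 -3 N
final 10 -4 E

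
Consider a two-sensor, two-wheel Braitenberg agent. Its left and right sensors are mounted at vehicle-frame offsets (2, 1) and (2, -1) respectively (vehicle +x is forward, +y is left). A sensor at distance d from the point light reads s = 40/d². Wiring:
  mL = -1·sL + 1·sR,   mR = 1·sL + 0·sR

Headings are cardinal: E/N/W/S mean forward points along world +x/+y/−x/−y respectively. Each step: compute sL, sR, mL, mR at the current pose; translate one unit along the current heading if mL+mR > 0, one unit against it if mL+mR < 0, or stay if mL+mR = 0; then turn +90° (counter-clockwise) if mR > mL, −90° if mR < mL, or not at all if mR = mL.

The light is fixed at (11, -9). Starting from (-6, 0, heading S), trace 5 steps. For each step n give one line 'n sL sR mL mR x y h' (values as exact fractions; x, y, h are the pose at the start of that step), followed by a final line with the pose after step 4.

n=0: pose=(-6,0,S); sL=8/61, sR=40/373; mL=-544/22753, mR=8/61; mL+mR=40/373 → advance +1; mR−mL=3528/22753 → turn +1·90°
n=1: pose=(-6,-1,E); sL=20/153, sR=20/137; mL=320/20961, mR=20/153; mL+mR=20/137 → advance +1; mR−mL=2420/20961 → turn +1·90°
n=2: pose=(-5,-1,N); sL=40/389, sR=8/65; mL=512/25285, mR=40/389; mL+mR=8/65 → advance +1; mR−mL=2088/25285 → turn +1·90°
n=3: pose=(-5,0,W); sL=10/97, sR=5/53; mL=-45/5141, mR=10/97; mL+mR=5/53 → advance +1; mR−mL=575/5141 → turn +1·90°
n=4: pose=(-6,0,S); sL=8/61, sR=40/373; mL=-544/22753, mR=8/61; mL+mR=40/373 → advance +1; mR−mL=3528/22753 → turn +1·90°

0 8/61 40/373 -544/22753 8/61 -6 0 S
1 20/153 20/137 320/20961 20/153 -6 -1 E
2 40/389 8/65 512/25285 40/389 -5 -1 N
3 10/97 5/53 -45/5141 10/97 -5 0 W
4 8/61 40/373 -544/22753 8/61 -6 0 S
final -6 -1 E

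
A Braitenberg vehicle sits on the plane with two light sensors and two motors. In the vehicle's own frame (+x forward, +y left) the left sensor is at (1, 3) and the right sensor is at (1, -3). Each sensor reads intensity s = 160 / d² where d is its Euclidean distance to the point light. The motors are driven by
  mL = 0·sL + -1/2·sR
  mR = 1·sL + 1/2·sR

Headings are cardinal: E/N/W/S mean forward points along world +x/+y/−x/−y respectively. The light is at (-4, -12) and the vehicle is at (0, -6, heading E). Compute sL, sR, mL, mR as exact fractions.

left sensor world pos  = (1, -3); dL² = 106
right sensor world pos = (1, -9); dR² = 34
sL = 160/106 = 80/53
sR = 160/34 = 80/17
mL = 0·sL + -1/2·sR = -40/17
mR = 1·sL + 1/2·sR = 3480/901

80/53 80/17 -40/17 3480/901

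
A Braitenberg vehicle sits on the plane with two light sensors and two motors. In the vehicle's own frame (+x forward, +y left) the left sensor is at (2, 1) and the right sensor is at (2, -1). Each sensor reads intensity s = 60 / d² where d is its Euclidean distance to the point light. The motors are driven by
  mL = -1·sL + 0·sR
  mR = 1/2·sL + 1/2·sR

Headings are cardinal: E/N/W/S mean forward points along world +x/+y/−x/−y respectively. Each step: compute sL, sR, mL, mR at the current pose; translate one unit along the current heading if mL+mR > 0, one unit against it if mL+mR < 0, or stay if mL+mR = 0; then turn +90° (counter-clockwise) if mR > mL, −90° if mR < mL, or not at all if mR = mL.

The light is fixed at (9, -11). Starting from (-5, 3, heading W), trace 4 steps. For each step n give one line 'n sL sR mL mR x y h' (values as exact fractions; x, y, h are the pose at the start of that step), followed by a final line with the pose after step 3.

n=0: pose=(-5,3,W); sL=12/85, sR=60/481; mL=-12/85, mR=5436/40885; mL+mR=-336/40885 → advance -1; mR−mL=11208/40885 → turn +1·90°
n=1: pose=(-4,3,S); sL=5/24, sR=3/17; mL=-5/24, mR=157/816; mL+mR=-13/816 → advance -1; mR−mL=109/272 → turn +1·90°
n=2: pose=(-4,4,E); sL=60/377, sR=60/317; mL=-60/377, mR=20820/119509; mL+mR=1800/119509 → advance +1; mR−mL=39840/119509 → turn +1·90°
n=3: pose=(-3,4,N); sL=30/229, sR=6/41; mL=-30/229, mR=1302/9389; mL+mR=72/9389 → advance +1; mR−mL=2532/9389 → turn +1·90°

0 12/85 60/481 -12/85 5436/40885 -5 3 W
1 5/24 3/17 -5/24 157/816 -4 3 S
2 60/377 60/317 -60/377 20820/119509 -4 4 E
3 30/229 6/41 -30/229 1302/9389 -3 4 N
final -3 5 W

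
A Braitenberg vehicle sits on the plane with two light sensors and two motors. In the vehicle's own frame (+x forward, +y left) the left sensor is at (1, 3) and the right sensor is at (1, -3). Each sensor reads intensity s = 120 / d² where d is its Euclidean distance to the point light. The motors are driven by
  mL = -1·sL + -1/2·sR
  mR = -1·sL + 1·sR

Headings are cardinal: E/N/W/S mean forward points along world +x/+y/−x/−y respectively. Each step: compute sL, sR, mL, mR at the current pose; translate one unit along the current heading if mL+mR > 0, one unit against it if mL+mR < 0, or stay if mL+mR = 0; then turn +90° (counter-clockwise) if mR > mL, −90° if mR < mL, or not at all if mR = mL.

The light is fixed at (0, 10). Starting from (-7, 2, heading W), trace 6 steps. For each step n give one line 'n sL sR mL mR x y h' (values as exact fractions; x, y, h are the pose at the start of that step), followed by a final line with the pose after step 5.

n=0: pose=(-7,2,W); sL=24/37, sR=120/89; mL=-4356/3293, mR=2304/3293; mL+mR=-2052/3293 → advance -1; mR−mL=180/89 → turn +1·90°
n=1: pose=(-6,2,S); sL=4/3, sR=20/27; mL=-46/27, mR=-16/27; mL+mR=-62/27 → advance -1; mR−mL=10/9 → turn +1·90°
n=2: pose=(-6,3,E); sL=120/41, sR=24/25; mL=-3492/1025, mR=-2016/1025; mL+mR=-5508/1025 → advance -1; mR−mL=36/25 → turn +1·90°
n=3: pose=(-7,3,N); sL=15/17, sR=30/13; mL=-450/221, mR=315/221; mL+mR=-135/221 → advance -1; mR−mL=45/13 → turn +1·90°
n=4: pose=(-7,2,W); sL=24/37, sR=120/89; mL=-4356/3293, mR=2304/3293; mL+mR=-2052/3293 → advance -1; mR−mL=180/89 → turn +1·90°
n=5: pose=(-6,2,S); sL=4/3, sR=20/27; mL=-46/27, mR=-16/27; mL+mR=-62/27 → advance -1; mR−mL=10/9 → turn +1·90°

0 24/37 120/89 -4356/3293 2304/3293 -7 2 W
1 4/3 20/27 -46/27 -16/27 -6 2 S
2 120/41 24/25 -3492/1025 -2016/1025 -6 3 E
3 15/17 30/13 -450/221 315/221 -7 3 N
4 24/37 120/89 -4356/3293 2304/3293 -7 2 W
5 4/3 20/27 -46/27 -16/27 -6 2 S
final -6 3 E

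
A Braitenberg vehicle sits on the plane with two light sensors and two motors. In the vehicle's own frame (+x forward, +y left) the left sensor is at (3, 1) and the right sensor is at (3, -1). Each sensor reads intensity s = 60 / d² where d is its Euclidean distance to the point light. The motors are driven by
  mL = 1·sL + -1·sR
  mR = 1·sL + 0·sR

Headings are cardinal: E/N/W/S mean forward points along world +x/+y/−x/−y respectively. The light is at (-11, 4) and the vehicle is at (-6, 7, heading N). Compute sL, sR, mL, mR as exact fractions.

15/13 5/6 25/78 15/13

left sensor world pos  = (-7, 10); dL² = 52
right sensor world pos = (-5, 10); dR² = 72
sL = 60/52 = 15/13
sR = 60/72 = 5/6
mL = 1·sL + -1·sR = 25/78
mR = 1·sL + 0·sR = 15/13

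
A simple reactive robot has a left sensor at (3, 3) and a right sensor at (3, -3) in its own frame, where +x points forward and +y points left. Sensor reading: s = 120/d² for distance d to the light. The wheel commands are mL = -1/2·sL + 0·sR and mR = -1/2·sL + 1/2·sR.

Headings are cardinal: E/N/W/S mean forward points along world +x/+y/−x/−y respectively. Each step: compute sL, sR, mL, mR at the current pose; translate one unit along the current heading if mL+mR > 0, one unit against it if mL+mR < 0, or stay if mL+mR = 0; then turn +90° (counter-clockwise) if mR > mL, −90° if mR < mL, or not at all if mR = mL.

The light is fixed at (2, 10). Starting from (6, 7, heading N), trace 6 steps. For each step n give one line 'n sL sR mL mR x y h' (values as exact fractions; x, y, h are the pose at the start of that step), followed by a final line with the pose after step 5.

n=0: pose=(6,7,N); sL=120, sR=120/49; mL=-60, mR=-2880/49; mL+mR=-5820/49 → advance -1; mR−mL=60/49 → turn +1·90°
n=1: pose=(6,6,W); sL=12/5, sR=60; mL=-6/5, mR=144/5; mL+mR=138/5 → advance +1; mR−mL=30 → turn +1·90°
n=2: pose=(5,6,S); sL=24/17, sR=120/49; mL=-12/17, mR=432/833; mL+mR=-156/833 → advance -1; mR−mL=60/49 → turn +1·90°
n=3: pose=(5,7,E); sL=10/3, sR=5/3; mL=-5/3, mR=-5/6; mL+mR=-5/2 → advance -1; mR−mL=5/6 → turn +1·90°
n=4: pose=(4,7,N); sL=120, sR=24/5; mL=-60, mR=-288/5; mL+mR=-588/5 → advance -1; mR−mL=12/5 → turn +1·90°
n=5: pose=(4,6,W); sL=12/5, sR=60; mL=-6/5, mR=144/5; mL+mR=138/5 → advance +1; mR−mL=30 → turn +1·90°

0 120 120/49 -60 -2880/49 6 7 N
1 12/5 60 -6/5 144/5 6 6 W
2 24/17 120/49 -12/17 432/833 5 6 S
3 10/3 5/3 -5/3 -5/6 5 7 E
4 120 24/5 -60 -288/5 4 7 N
5 12/5 60 -6/5 144/5 4 6 W
final 3 6 S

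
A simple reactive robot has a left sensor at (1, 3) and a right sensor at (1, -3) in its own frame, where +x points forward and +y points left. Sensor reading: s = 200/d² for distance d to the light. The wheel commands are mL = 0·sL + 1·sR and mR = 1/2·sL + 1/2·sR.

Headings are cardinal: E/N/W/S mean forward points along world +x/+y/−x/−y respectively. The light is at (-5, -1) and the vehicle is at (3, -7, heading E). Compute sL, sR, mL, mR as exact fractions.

20/9 100/81 100/81 140/81

left sensor world pos  = (4, -4); dL² = 90
right sensor world pos = (4, -10); dR² = 162
sL = 200/90 = 20/9
sR = 200/162 = 100/81
mL = 0·sL + 1·sR = 100/81
mR = 1/2·sL + 1/2·sR = 140/81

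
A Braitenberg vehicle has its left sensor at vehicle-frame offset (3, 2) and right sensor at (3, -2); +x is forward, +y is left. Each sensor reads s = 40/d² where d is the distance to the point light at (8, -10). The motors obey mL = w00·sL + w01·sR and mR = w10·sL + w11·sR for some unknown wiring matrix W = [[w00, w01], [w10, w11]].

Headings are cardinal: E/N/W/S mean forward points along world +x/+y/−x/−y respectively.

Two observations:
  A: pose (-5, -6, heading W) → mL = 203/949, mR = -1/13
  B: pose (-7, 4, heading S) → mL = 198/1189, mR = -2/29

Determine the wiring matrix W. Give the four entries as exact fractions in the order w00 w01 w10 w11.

1/2 1 -1/2 0

obs A: pose=(-5,-6,W) → sL=2/13, sR=10/73, mL=203/949, mR=-1/13
obs B: pose=(-7,4,S) → sL=4/29, sR=4/41, mL=198/1189, mR=-2/29
sensor matrix S = [[2/13, 10/73], [4/29, 4/41]]; det S = -4384/1128361
solve [mL_A; mL_B] = S·[w00; w01] and [mR_A; mR_B] = S·[w10; w11]:
  w00 = 1/2, w01 = 1, w10 = -1/2, w11 = 0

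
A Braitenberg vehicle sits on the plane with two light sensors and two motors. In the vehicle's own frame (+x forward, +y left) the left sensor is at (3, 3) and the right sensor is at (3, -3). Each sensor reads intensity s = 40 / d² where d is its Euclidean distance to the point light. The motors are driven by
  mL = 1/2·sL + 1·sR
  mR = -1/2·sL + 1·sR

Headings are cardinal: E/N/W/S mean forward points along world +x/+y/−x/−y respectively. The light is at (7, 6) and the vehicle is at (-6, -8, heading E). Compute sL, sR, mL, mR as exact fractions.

left sensor world pos  = (-3, -5); dL² = 221
right sensor world pos = (-3, -11); dR² = 389
sL = 40/221 = 40/221
sR = 40/389 = 40/389
mL = 1/2·sL + 1·sR = 16620/85969
mR = -1/2·sL + 1·sR = 1060/85969

40/221 40/389 16620/85969 1060/85969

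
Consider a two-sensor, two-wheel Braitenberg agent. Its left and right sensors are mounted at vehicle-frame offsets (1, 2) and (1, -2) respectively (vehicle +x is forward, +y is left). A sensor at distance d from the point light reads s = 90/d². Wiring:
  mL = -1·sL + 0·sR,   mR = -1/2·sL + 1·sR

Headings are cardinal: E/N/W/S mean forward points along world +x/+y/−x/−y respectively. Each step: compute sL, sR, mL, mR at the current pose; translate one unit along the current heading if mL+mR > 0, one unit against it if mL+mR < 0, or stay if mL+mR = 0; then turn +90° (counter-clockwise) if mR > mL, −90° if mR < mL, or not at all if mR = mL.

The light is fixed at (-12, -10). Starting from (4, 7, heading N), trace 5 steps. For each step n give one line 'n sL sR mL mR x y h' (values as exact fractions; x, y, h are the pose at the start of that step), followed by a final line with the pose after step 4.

n=0: pose=(4,7,N); sL=9/52, sR=5/36; mL=-9/52, mR=49/936; mL+mR=-113/936 → advance -1; mR−mL=211/936 → turn +1·90°
n=1: pose=(4,6,W); sL=90/421, sR=10/61; mL=-90/421, mR=1465/25681; mL+mR=-4025/25681 → advance -1; mR−mL=6955/25681 → turn +1·90°
n=2: pose=(5,6,S); sL=45/293, sR=1/5; mL=-45/293, mR=361/2930; mL+mR=-89/2930 → advance -1; mR−mL=811/2930 → turn +1·90°
n=3: pose=(5,7,E); sL=18/137, sR=10/61; mL=-18/137, mR=821/8357; mL+mR=-277/8357 → advance -1; mR−mL=1919/8357 → turn +1·90°
n=4: pose=(4,7,N); sL=9/52, sR=5/36; mL=-9/52, mR=49/936; mL+mR=-113/936 → advance -1; mR−mL=211/936 → turn +1·90°

0 9/52 5/36 -9/52 49/936 4 7 N
1 90/421 10/61 -90/421 1465/25681 4 6 W
2 45/293 1/5 -45/293 361/2930 5 6 S
3 18/137 10/61 -18/137 821/8357 5 7 E
4 9/52 5/36 -9/52 49/936 4 7 N
final 4 6 W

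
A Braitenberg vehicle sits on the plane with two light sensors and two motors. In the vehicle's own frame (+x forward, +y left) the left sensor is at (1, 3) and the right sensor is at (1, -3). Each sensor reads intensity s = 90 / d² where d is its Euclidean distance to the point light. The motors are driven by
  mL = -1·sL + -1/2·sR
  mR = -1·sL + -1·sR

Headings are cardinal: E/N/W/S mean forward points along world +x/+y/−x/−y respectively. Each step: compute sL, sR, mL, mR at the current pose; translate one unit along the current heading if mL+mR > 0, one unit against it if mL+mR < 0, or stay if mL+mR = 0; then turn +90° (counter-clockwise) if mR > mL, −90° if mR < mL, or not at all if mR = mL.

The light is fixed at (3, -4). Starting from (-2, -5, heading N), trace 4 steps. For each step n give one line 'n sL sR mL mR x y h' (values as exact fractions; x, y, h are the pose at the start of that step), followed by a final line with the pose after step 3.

n=0: pose=(-2,-5,N); sL=45/32, sR=45/2; mL=-405/32, mR=-765/32; mL+mR=-585/16 → advance -1; mR−mL=-45/4 → turn -1·90°
n=1: pose=(-2,-6,E); sL=90/17, sR=90/41; mL=-4455/697, mR=-5220/697; mL+mR=-9675/697 → advance -1; mR−mL=-45/41 → turn -1·90°
n=2: pose=(-3,-6,S); sL=5, sR=1; mL=-11/2, mR=-6; mL+mR=-23/2 → advance -1; mR−mL=-1/2 → turn -1·90°
n=3: pose=(-3,-5,W); sL=18/13, sR=90/53; mL=-1539/689, mR=-2124/689; mL+mR=-3663/689 → advance -1; mR−mL=-45/53 → turn -1·90°

0 45/32 45/2 -405/32 -765/32 -2 -5 N
1 90/17 90/41 -4455/697 -5220/697 -2 -6 E
2 5 1 -11/2 -6 -3 -6 S
3 18/13 90/53 -1539/689 -2124/689 -3 -5 W
final -2 -5 N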